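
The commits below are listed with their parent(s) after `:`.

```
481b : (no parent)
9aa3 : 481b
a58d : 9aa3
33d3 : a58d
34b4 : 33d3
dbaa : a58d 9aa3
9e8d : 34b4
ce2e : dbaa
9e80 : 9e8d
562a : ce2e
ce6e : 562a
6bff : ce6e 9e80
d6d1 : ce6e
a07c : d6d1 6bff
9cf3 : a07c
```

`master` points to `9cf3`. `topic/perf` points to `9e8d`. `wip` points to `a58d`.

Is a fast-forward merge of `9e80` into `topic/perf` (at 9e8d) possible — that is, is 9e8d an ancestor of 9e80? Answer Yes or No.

A fast-forward from 9e8d to 9e80 is possible iff 9e8d is an ancestor of 9e80.
Ancestors of 9e80: {33d3, 34b4, 481b, 9aa3, 9e80, 9e8d, a58d}.
9e8d is among them, so fast-forward is possible.

Yes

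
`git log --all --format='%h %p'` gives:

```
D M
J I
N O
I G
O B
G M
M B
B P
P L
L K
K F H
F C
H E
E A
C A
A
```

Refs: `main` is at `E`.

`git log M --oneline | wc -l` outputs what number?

10

Walking parent pointers from M: reachable set = {A, B, C, E, F, H, K, L, M, P}.
That is 10 commits.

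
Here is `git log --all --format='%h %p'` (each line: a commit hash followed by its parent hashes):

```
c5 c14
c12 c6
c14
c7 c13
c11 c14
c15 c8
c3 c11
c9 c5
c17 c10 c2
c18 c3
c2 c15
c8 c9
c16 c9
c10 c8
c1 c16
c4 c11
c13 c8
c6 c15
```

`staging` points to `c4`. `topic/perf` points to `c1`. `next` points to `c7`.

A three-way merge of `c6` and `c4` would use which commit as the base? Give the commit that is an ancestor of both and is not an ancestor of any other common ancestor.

Ancestors of c6: {c14, c15, c5, c6, c8, c9}.
Ancestors of c4: {c11, c14, c4}.
Common ancestors: {c14}.
The only common ancestor is c14, so it is the merge base.

c14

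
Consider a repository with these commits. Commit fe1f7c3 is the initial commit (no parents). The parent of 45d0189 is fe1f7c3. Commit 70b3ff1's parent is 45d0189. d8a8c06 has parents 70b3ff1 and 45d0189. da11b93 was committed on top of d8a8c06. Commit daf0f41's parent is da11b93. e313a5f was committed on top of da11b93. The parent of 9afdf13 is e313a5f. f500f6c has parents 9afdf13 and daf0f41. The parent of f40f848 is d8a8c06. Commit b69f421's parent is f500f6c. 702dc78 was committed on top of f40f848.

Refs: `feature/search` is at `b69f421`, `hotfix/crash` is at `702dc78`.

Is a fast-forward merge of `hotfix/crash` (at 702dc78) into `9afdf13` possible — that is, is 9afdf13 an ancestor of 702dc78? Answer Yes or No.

A fast-forward from 9afdf13 to 702dc78 is possible iff 9afdf13 is an ancestor of 702dc78.
Ancestors of 702dc78: {45d0189, 702dc78, 70b3ff1, d8a8c06, f40f848, fe1f7c3}.
9afdf13 is not among them, so fast-forward is not possible.

No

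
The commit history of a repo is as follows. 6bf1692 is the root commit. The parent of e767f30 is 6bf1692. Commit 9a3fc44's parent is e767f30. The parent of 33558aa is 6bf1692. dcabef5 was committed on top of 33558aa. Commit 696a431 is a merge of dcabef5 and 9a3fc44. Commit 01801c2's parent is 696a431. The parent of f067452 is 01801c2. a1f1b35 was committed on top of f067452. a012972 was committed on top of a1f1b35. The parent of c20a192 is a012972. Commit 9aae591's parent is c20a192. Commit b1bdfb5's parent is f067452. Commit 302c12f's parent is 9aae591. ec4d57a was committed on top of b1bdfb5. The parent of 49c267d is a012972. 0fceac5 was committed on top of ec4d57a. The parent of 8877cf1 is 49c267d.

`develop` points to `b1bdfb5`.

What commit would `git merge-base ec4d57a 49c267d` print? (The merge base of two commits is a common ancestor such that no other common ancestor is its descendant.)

Ancestors of ec4d57a: {01801c2, 33558aa, 696a431, 6bf1692, 9a3fc44, b1bdfb5, dcabef5, e767f30, ec4d57a, f067452}.
Ancestors of 49c267d: {01801c2, 33558aa, 49c267d, 696a431, 6bf1692, 9a3fc44, a012972, a1f1b35, dcabef5, e767f30, f067452}.
Common ancestors: {01801c2, 33558aa, 696a431, 6bf1692, 9a3fc44, dcabef5, e767f30, f067452}.
Among these, f067452 is not an ancestor of any other common ancestor — it is the merge base.

f067452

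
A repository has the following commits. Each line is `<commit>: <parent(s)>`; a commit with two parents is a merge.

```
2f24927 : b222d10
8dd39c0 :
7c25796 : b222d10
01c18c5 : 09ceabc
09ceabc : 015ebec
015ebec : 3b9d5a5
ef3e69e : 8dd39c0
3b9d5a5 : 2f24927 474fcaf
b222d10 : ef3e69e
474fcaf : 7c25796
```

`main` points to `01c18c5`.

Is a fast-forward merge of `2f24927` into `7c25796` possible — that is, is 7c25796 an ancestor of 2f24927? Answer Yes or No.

A fast-forward from 7c25796 to 2f24927 is possible iff 7c25796 is an ancestor of 2f24927.
Ancestors of 2f24927: {2f24927, 8dd39c0, b222d10, ef3e69e}.
7c25796 is not among them, so fast-forward is not possible.

No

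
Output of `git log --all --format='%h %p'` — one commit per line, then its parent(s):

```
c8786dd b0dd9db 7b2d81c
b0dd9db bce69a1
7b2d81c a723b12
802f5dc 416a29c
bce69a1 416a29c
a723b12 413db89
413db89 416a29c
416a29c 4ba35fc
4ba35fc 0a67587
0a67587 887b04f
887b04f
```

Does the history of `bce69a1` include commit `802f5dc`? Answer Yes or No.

Ancestors of bce69a1: {0a67587, 416a29c, 4ba35fc, 887b04f, bce69a1}.
802f5dc is not in that set, so it is not an ancestor of bce69a1.

No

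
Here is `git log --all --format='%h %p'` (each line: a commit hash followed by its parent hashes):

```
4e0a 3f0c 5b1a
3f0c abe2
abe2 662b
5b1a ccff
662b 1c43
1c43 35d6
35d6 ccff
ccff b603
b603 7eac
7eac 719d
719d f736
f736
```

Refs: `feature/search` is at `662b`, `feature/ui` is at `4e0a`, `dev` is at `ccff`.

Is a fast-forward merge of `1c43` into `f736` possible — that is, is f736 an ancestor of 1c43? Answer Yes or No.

Yes

A fast-forward from f736 to 1c43 is possible iff f736 is an ancestor of 1c43.
Ancestors of 1c43: {1c43, 35d6, 719d, 7eac, b603, ccff, f736}.
f736 is among them, so fast-forward is possible.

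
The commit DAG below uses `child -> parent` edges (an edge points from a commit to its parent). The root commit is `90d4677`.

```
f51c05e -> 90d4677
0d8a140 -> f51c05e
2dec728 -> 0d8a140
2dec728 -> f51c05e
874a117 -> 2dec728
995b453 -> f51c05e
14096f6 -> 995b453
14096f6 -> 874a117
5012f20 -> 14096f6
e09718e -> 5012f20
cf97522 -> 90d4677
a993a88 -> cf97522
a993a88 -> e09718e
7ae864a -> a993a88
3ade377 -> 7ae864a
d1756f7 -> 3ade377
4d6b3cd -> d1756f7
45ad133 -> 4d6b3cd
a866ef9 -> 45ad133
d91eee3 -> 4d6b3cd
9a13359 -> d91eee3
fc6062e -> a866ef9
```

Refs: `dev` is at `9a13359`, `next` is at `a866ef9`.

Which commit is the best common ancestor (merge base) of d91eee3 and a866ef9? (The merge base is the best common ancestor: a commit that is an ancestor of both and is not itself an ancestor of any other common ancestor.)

4d6b3cd

Ancestors of d91eee3: {0d8a140, 14096f6, 2dec728, 3ade377, 4d6b3cd, 5012f20, 7ae864a, 874a117, 90d4677, 995b453, a993a88, cf97522, d1756f7, d91eee3, e09718e, f51c05e}.
Ancestors of a866ef9: {0d8a140, 14096f6, 2dec728, 3ade377, 45ad133, 4d6b3cd, 5012f20, 7ae864a, 874a117, 90d4677, 995b453, a866ef9, a993a88, cf97522, d1756f7, e09718e, f51c05e}.
Common ancestors: {0d8a140, 14096f6, 2dec728, 3ade377, 4d6b3cd, 5012f20, 7ae864a, 874a117, 90d4677, 995b453, a993a88, cf97522, d1756f7, e09718e, f51c05e}.
Among these, 4d6b3cd is not an ancestor of any other common ancestor — it is the merge base.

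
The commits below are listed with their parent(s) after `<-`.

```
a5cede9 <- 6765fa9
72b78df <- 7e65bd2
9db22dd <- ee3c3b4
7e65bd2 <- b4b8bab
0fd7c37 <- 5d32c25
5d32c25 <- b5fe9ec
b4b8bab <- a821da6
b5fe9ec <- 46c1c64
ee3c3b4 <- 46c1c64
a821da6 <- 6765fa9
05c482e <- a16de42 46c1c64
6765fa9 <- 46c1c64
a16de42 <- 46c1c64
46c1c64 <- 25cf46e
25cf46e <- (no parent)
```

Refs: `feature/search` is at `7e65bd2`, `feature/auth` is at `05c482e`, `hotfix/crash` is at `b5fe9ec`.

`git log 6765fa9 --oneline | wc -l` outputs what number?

Walking parent pointers from 6765fa9: reachable set = {25cf46e, 46c1c64, 6765fa9}.
That is 3 commits.

3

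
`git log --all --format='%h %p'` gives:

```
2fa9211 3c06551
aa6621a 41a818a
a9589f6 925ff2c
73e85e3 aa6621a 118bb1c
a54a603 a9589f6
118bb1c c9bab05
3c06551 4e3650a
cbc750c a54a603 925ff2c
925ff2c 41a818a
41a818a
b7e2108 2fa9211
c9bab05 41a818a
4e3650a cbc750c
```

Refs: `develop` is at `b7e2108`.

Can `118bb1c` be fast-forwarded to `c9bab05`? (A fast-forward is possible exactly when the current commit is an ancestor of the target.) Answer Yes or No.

No

A fast-forward from 118bb1c to c9bab05 is possible iff 118bb1c is an ancestor of c9bab05.
Ancestors of c9bab05: {41a818a, c9bab05}.
118bb1c is not among them, so fast-forward is not possible.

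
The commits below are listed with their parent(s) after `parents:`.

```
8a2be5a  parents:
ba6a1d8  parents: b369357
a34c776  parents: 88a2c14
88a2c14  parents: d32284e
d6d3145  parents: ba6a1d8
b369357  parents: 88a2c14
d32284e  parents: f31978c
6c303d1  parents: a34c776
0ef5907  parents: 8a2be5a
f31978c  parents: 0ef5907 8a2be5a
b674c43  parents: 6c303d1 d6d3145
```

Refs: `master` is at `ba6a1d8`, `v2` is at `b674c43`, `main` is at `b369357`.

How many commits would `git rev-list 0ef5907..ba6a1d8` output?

Reachable from ba6a1d8: {0ef5907, 88a2c14, 8a2be5a, b369357, ba6a1d8, d32284e, f31978c}.
Reachable from 0ef5907: {0ef5907, 8a2be5a}.
In ba6a1d8's history but not 0ef5907's: {88a2c14, b369357, ba6a1d8, d32284e, f31978c} — 5 commits.

5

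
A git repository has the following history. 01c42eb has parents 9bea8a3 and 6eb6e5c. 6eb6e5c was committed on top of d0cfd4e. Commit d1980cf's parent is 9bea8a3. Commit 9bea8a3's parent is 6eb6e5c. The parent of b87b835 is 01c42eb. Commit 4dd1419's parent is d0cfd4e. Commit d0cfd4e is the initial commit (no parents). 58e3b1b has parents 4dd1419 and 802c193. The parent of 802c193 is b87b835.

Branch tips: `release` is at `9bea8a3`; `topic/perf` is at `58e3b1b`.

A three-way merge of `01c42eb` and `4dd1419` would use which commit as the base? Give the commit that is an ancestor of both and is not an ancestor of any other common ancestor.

Ancestors of 01c42eb: {01c42eb, 6eb6e5c, 9bea8a3, d0cfd4e}.
Ancestors of 4dd1419: {4dd1419, d0cfd4e}.
Common ancestors: {d0cfd4e}.
The only common ancestor is d0cfd4e, so it is the merge base.

d0cfd4e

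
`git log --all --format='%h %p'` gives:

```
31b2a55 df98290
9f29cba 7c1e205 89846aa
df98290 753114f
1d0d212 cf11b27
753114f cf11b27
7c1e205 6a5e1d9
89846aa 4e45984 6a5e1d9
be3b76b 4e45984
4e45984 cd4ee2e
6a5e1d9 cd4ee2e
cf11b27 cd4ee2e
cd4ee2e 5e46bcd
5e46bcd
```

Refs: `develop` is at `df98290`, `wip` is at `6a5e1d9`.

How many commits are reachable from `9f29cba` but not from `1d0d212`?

Reachable from 9f29cba: {4e45984, 5e46bcd, 6a5e1d9, 7c1e205, 89846aa, 9f29cba, cd4ee2e}.
Reachable from 1d0d212: {1d0d212, 5e46bcd, cd4ee2e, cf11b27}.
In 9f29cba's history but not 1d0d212's: {4e45984, 6a5e1d9, 7c1e205, 89846aa, 9f29cba} — 5 commits.

5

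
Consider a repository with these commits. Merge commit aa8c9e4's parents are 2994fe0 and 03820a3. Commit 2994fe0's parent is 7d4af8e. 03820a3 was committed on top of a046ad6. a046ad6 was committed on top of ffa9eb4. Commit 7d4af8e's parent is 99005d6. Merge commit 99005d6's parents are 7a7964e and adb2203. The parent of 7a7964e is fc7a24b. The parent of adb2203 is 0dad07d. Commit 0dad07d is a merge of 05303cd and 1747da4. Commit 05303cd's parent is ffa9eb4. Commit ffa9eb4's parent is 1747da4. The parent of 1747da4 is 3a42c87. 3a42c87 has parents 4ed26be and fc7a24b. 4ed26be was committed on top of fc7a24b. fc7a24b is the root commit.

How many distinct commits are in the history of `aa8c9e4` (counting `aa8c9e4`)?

Walking parent pointers from aa8c9e4: reachable set = {03820a3, 05303cd, 0dad07d, 1747da4, 2994fe0, 3a42c87, 4ed26be, 7a7964e, 7d4af8e, 99005d6, a046ad6, aa8c9e4, adb2203, fc7a24b, ffa9eb4}.
That is 15 commits.

15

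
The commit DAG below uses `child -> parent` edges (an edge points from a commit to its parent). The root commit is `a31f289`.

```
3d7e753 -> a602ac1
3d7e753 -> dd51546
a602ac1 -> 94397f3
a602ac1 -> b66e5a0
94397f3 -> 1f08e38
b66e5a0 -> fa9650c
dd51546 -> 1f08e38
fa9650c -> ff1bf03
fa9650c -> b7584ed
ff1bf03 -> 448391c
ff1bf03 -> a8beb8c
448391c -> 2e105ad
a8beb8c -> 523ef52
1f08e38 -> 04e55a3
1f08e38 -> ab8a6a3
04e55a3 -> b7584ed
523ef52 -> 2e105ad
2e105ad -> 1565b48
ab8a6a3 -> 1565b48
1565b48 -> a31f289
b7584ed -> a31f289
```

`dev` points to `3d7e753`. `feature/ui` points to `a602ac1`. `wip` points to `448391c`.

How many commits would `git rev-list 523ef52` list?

Walking parent pointers from 523ef52: reachable set = {1565b48, 2e105ad, 523ef52, a31f289}.
That is 4 commits.

4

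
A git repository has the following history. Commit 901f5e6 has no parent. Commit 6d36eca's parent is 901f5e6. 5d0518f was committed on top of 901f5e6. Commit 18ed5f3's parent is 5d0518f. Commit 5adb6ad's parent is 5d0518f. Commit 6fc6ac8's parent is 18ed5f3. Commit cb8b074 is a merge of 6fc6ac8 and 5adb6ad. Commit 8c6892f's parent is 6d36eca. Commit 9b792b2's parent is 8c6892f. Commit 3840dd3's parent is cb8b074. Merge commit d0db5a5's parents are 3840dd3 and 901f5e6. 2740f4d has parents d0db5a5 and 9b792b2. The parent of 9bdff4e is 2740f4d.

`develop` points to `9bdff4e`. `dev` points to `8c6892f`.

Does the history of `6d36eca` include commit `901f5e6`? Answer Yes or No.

Ancestors of 6d36eca (commits reachable by following parents): {6d36eca, 901f5e6}.
901f5e6 is in that set, so it is an ancestor of 6d36eca.

Yes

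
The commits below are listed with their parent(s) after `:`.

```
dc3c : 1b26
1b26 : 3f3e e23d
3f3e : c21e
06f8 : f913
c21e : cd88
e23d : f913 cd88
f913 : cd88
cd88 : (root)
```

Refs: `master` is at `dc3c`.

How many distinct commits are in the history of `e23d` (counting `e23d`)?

Walking parent pointers from e23d: reachable set = {cd88, e23d, f913}.
That is 3 commits.

3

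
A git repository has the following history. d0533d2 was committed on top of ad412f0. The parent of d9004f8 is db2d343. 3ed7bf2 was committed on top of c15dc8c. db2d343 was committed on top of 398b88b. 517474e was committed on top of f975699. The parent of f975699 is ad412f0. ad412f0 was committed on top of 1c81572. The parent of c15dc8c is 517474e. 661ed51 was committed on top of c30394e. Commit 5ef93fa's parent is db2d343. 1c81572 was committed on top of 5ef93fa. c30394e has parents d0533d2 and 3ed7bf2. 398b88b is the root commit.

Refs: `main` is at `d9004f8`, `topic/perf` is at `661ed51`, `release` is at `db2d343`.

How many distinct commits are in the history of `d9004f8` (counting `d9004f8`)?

3

Walking parent pointers from d9004f8: reachable set = {398b88b, d9004f8, db2d343}.
That is 3 commits.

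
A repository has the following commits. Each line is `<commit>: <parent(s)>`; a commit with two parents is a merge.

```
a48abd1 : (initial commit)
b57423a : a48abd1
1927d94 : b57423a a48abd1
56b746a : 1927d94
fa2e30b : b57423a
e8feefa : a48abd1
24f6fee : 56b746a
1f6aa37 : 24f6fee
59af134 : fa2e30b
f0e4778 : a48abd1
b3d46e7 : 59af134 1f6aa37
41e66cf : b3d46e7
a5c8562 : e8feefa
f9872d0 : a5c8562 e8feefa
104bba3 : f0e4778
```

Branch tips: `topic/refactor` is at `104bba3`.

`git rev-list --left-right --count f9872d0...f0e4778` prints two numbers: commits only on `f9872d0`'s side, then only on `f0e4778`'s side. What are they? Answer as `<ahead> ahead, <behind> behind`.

3 ahead, 1 behind

Reachable from f9872d0: {a48abd1, a5c8562, e8feefa, f9872d0}.
Reachable from f0e4778: {a48abd1, f0e4778}.
Only in f9872d0's history (ahead): {a5c8562, e8feefa, f9872d0} — 3.
Only in f0e4778's history (behind): {f0e4778} — 1.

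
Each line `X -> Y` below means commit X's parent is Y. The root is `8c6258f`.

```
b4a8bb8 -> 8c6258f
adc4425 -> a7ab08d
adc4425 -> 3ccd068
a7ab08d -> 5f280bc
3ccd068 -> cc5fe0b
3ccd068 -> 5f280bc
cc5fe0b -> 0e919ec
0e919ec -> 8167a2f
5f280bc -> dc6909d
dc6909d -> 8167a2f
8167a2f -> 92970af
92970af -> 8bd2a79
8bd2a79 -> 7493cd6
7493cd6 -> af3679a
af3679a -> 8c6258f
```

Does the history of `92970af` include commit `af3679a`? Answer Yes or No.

Ancestors of 92970af (commits reachable by following parents): {7493cd6, 8bd2a79, 8c6258f, 92970af, af3679a}.
af3679a is in that set, so it is an ancestor of 92970af.

Yes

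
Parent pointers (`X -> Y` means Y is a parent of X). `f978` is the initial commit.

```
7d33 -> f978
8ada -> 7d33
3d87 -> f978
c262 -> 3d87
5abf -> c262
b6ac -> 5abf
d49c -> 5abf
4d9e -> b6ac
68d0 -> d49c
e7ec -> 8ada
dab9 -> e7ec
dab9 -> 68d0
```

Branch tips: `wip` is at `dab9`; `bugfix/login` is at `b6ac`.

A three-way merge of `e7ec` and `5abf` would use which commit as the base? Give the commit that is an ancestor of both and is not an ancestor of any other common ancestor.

Ancestors of e7ec: {7d33, 8ada, e7ec, f978}.
Ancestors of 5abf: {3d87, 5abf, c262, f978}.
Common ancestors: {f978}.
The only common ancestor is f978, so it is the merge base.

f978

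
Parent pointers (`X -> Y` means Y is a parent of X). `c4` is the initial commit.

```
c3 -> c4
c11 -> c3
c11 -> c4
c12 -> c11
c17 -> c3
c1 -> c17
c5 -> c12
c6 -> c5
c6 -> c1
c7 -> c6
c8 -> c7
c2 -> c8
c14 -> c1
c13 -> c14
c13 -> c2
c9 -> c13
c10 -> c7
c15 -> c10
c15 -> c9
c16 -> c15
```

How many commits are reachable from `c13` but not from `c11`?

10

Reachable from c13: {c1, c11, c12, c13, c14, c17, c2, c3, c4, c5, c6, c7, c8}.
Reachable from c11: {c11, c3, c4}.
In c13's history but not c11's: {c1, c12, c13, c14, c17, c2, c5, c6, c7, c8} — 10 commits.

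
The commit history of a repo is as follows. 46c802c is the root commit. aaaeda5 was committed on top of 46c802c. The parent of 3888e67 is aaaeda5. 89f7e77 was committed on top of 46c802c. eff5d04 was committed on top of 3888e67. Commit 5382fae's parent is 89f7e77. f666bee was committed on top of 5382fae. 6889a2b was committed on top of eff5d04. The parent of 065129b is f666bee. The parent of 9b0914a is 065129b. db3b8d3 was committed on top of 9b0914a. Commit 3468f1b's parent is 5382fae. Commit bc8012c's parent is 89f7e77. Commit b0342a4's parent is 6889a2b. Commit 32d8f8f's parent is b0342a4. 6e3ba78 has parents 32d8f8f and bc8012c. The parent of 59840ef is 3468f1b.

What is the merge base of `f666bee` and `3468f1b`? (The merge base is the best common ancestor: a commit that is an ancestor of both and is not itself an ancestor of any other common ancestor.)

5382fae

Ancestors of f666bee: {46c802c, 5382fae, 89f7e77, f666bee}.
Ancestors of 3468f1b: {3468f1b, 46c802c, 5382fae, 89f7e77}.
Common ancestors: {46c802c, 5382fae, 89f7e77}.
Among these, 5382fae is not an ancestor of any other common ancestor — it is the merge base.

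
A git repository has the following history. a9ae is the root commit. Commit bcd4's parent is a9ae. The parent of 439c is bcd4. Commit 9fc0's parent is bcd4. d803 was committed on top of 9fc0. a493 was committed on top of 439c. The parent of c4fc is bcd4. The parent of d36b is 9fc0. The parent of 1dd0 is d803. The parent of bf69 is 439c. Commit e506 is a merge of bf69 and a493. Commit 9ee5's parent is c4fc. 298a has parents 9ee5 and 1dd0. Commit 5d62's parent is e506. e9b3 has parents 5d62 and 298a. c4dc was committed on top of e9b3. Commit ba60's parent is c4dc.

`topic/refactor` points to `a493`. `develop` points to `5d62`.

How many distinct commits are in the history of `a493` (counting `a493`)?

4

Walking parent pointers from a493: reachable set = {439c, a493, a9ae, bcd4}.
That is 4 commits.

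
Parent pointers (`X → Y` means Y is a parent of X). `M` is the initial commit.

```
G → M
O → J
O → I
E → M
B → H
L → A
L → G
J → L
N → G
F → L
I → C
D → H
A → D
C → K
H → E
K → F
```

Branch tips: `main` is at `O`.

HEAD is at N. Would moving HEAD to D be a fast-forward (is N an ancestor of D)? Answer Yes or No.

A fast-forward from N to D is possible iff N is an ancestor of D.
Ancestors of D: {D, E, H, M}.
N is not among them, so fast-forward is not possible.

No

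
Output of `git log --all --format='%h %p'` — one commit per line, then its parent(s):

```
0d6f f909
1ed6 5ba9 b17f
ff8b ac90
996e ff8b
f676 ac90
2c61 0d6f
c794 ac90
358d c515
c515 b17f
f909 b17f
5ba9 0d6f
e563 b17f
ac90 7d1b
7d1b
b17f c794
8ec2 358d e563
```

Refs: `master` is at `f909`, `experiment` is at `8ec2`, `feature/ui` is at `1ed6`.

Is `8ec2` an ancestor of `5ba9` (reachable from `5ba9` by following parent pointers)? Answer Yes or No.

Ancestors of 5ba9: {0d6f, 5ba9, 7d1b, ac90, b17f, c794, f909}.
8ec2 is not in that set, so it is not an ancestor of 5ba9.

No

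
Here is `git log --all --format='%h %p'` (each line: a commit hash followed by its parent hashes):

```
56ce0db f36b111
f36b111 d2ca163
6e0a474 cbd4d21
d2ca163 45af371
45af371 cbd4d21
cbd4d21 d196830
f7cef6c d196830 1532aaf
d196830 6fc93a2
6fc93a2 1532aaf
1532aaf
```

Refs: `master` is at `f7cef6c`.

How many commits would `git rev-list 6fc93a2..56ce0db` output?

6

Reachable from 56ce0db: {1532aaf, 45af371, 56ce0db, 6fc93a2, cbd4d21, d196830, d2ca163, f36b111}.
Reachable from 6fc93a2: {1532aaf, 6fc93a2}.
In 56ce0db's history but not 6fc93a2's: {45af371, 56ce0db, cbd4d21, d196830, d2ca163, f36b111} — 6 commits.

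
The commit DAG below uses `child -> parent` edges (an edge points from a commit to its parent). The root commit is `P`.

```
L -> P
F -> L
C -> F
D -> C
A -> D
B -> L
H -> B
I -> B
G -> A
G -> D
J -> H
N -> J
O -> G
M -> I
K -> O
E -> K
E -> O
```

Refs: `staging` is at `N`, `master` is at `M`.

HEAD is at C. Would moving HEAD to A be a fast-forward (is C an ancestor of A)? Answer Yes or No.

A fast-forward from C to A is possible iff C is an ancestor of A.
Ancestors of A: {A, C, D, F, L, P}.
C is among them, so fast-forward is possible.

Yes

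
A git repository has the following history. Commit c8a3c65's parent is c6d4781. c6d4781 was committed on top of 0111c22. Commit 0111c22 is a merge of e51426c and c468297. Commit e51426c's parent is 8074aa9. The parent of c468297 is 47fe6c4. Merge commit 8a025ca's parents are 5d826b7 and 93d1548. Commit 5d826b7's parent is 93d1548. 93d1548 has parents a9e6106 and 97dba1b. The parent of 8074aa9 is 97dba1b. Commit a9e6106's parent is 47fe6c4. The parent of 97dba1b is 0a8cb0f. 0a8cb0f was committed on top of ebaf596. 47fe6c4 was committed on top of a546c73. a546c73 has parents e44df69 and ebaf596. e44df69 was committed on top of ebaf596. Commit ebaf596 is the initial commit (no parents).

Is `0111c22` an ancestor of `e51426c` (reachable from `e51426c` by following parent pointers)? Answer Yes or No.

No

Ancestors of e51426c: {0a8cb0f, 8074aa9, 97dba1b, e51426c, ebaf596}.
0111c22 is not in that set, so it is not an ancestor of e51426c.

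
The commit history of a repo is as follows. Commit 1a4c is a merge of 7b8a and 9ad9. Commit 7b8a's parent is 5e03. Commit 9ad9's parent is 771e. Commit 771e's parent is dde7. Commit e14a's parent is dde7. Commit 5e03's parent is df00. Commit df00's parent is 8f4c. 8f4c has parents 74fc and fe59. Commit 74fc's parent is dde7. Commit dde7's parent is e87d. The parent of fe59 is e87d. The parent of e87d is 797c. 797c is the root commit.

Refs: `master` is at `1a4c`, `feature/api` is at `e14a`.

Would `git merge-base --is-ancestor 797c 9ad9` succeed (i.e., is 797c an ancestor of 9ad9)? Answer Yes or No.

Yes

Ancestors of 9ad9 (commits reachable by following parents): {771e, 797c, 9ad9, dde7, e87d}.
797c is in that set, so it is an ancestor of 9ad9.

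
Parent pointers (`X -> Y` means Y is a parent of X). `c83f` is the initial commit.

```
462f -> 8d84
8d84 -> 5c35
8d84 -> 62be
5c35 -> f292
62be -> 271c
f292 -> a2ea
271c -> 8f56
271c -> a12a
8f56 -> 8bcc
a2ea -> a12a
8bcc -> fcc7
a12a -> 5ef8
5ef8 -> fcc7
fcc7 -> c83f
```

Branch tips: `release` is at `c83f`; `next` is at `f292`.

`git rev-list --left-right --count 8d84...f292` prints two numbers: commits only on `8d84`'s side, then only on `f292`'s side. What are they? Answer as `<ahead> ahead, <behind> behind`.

6 ahead, 0 behind

Reachable from 8d84: {271c, 5c35, 5ef8, 62be, 8bcc, 8d84, 8f56, a12a, a2ea, c83f, f292, fcc7}.
Reachable from f292: {5ef8, a12a, a2ea, c83f, f292, fcc7}.
Only in 8d84's history (ahead): {271c, 5c35, 62be, 8bcc, 8d84, 8f56} — 6.
Only in f292's history (behind): {} — 0.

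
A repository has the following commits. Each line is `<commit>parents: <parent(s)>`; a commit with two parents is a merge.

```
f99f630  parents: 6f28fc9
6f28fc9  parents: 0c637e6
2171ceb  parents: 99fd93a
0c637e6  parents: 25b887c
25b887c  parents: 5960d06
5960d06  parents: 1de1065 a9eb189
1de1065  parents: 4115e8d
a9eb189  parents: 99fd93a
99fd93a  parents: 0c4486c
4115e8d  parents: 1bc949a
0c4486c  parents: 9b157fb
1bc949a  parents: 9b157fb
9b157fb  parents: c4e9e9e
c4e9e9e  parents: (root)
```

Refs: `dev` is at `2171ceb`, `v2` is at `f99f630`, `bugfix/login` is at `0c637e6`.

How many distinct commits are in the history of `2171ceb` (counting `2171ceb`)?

Walking parent pointers from 2171ceb: reachable set = {0c4486c, 2171ceb, 99fd93a, 9b157fb, c4e9e9e}.
That is 5 commits.

5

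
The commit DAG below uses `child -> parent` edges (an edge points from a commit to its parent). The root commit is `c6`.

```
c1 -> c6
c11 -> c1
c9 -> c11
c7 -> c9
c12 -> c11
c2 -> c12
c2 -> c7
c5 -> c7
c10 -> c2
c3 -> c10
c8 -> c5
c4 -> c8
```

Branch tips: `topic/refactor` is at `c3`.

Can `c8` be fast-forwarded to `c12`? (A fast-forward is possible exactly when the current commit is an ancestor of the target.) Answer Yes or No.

A fast-forward from c8 to c12 is possible iff c8 is an ancestor of c12.
Ancestors of c12: {c1, c11, c12, c6}.
c8 is not among them, so fast-forward is not possible.

No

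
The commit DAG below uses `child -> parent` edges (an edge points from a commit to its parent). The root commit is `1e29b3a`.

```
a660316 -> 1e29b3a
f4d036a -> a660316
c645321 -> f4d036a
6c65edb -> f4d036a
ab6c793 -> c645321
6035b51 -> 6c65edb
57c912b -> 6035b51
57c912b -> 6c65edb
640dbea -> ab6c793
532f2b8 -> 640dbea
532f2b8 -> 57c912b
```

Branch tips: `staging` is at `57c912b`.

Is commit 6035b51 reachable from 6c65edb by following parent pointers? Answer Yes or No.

Ancestors of 6c65edb: {1e29b3a, 6c65edb, a660316, f4d036a}.
6035b51 is not in that set, so it is not an ancestor of 6c65edb.

No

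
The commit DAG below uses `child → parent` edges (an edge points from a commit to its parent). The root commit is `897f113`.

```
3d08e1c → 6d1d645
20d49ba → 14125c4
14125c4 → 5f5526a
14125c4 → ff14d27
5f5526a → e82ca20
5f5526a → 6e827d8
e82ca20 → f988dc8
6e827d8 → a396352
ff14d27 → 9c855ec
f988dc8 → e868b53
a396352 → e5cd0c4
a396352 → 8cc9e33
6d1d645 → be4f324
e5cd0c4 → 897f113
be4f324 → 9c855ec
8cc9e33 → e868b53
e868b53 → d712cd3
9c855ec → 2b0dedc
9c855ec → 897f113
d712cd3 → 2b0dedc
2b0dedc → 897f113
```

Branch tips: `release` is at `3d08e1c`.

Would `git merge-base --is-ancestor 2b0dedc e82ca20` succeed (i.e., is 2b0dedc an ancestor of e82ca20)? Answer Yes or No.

Yes

Ancestors of e82ca20 (commits reachable by following parents): {2b0dedc, 897f113, d712cd3, e82ca20, e868b53, f988dc8}.
2b0dedc is in that set, so it is an ancestor of e82ca20.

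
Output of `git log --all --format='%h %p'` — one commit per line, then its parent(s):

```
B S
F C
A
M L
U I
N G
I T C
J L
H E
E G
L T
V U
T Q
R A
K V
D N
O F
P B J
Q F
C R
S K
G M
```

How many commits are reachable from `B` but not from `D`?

Reachable from B: {A, B, C, F, I, K, Q, R, S, T, U, V}.
Reachable from D: {A, C, D, F, G, L, M, N, Q, R, T}.
In B's history but not D's: {B, I, K, S, U, V} — 6 commits.

6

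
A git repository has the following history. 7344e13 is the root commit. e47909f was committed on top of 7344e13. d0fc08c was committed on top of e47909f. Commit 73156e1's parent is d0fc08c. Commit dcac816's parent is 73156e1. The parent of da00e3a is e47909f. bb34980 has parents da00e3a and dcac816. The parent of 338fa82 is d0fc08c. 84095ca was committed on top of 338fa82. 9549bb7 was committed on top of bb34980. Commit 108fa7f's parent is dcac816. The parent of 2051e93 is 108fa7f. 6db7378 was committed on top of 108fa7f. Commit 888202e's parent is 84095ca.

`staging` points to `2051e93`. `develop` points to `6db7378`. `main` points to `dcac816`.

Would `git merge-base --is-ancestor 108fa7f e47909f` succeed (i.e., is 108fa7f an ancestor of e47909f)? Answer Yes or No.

Ancestors of e47909f: {7344e13, e47909f}.
108fa7f is not in that set, so it is not an ancestor of e47909f.

No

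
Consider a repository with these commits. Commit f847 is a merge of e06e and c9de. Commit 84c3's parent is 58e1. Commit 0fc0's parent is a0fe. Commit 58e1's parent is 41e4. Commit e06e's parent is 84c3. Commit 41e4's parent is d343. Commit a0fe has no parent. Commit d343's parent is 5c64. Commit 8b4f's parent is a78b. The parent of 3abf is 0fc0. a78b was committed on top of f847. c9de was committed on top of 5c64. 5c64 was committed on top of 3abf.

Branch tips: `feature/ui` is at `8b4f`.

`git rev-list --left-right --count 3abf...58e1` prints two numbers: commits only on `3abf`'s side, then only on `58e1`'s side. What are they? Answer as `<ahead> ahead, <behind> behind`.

0 ahead, 4 behind

Reachable from 3abf: {0fc0, 3abf, a0fe}.
Reachable from 58e1: {0fc0, 3abf, 41e4, 58e1, 5c64, a0fe, d343}.
Only in 3abf's history (ahead): {} — 0.
Only in 58e1's history (behind): {41e4, 58e1, 5c64, d343} — 4.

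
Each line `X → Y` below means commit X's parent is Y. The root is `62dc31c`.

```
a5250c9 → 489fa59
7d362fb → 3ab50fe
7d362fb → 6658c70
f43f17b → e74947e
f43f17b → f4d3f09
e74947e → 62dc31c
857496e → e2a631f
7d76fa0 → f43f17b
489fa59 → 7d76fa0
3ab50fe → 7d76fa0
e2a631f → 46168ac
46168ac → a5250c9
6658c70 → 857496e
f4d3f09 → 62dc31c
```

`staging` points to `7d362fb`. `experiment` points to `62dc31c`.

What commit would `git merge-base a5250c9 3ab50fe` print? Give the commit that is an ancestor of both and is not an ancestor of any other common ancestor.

7d76fa0

Ancestors of a5250c9: {489fa59, 62dc31c, 7d76fa0, a5250c9, e74947e, f43f17b, f4d3f09}.
Ancestors of 3ab50fe: {3ab50fe, 62dc31c, 7d76fa0, e74947e, f43f17b, f4d3f09}.
Common ancestors: {62dc31c, 7d76fa0, e74947e, f43f17b, f4d3f09}.
Among these, 7d76fa0 is not an ancestor of any other common ancestor — it is the merge base.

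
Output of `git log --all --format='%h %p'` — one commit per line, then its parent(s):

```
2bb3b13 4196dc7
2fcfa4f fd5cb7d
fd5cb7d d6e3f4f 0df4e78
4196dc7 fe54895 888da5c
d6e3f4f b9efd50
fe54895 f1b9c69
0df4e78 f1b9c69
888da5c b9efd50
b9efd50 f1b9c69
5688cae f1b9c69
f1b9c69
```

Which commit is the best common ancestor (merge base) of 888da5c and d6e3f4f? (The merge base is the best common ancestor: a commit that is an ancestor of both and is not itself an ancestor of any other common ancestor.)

Ancestors of 888da5c: {888da5c, b9efd50, f1b9c69}.
Ancestors of d6e3f4f: {b9efd50, d6e3f4f, f1b9c69}.
Common ancestors: {b9efd50, f1b9c69}.
Among these, b9efd50 is not an ancestor of any other common ancestor — it is the merge base.

b9efd50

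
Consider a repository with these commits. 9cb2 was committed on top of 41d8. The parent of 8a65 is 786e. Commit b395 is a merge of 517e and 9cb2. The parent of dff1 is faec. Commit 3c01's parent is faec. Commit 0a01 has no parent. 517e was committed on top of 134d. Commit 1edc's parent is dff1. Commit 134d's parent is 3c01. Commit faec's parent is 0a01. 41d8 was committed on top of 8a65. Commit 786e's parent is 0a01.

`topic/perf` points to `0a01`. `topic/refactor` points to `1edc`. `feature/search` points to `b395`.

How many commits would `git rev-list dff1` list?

Walking parent pointers from dff1: reachable set = {0a01, dff1, faec}.
That is 3 commits.

3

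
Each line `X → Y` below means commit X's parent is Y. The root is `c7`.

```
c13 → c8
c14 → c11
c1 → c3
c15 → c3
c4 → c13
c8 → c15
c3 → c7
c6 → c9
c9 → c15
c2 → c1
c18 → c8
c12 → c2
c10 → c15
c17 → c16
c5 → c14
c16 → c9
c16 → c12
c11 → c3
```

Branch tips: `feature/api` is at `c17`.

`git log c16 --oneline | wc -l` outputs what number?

8

Walking parent pointers from c16: reachable set = {c1, c12, c15, c16, c2, c3, c7, c9}.
That is 8 commits.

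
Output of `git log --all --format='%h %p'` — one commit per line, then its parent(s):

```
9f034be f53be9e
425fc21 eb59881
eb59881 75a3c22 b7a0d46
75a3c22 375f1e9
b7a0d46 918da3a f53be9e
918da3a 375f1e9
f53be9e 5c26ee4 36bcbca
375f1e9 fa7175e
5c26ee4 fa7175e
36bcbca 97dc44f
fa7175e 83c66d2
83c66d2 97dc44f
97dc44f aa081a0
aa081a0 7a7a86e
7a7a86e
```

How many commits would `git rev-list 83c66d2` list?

4

Walking parent pointers from 83c66d2: reachable set = {7a7a86e, 83c66d2, 97dc44f, aa081a0}.
That is 4 commits.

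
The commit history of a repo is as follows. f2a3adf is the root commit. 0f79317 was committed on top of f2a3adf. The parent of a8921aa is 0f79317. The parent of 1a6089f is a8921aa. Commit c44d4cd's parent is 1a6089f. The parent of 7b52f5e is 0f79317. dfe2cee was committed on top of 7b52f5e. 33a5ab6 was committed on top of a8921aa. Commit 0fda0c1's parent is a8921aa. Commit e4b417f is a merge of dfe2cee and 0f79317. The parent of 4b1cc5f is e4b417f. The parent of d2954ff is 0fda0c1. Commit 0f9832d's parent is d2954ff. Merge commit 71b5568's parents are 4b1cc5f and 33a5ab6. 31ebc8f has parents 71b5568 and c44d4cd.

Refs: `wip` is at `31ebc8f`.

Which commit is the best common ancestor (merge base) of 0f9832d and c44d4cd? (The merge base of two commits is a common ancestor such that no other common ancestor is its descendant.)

a8921aa

Ancestors of 0f9832d: {0f79317, 0f9832d, 0fda0c1, a8921aa, d2954ff, f2a3adf}.
Ancestors of c44d4cd: {0f79317, 1a6089f, a8921aa, c44d4cd, f2a3adf}.
Common ancestors: {0f79317, a8921aa, f2a3adf}.
Among these, a8921aa is not an ancestor of any other common ancestor — it is the merge base.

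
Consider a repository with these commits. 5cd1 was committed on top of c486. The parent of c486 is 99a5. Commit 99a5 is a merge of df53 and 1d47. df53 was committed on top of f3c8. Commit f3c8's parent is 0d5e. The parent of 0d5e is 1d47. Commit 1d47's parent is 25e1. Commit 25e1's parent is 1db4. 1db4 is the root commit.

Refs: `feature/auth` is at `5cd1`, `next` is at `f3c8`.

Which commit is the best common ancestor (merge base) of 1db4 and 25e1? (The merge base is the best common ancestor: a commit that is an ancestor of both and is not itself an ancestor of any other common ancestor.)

Ancestors of 1db4: {1db4}.
Ancestors of 25e1: {1db4, 25e1}.
Common ancestors: {1db4}.
The only common ancestor is 1db4, so it is the merge base.

1db4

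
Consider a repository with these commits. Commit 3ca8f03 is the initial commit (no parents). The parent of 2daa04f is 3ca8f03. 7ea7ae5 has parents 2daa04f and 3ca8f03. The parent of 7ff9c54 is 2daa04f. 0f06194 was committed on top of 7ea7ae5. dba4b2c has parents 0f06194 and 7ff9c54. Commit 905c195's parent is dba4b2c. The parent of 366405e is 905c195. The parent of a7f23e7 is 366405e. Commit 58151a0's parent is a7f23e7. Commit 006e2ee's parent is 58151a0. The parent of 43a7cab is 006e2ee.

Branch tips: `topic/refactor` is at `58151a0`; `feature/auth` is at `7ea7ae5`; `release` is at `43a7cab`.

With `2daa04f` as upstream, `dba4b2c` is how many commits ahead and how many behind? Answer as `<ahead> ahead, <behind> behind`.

Reachable from dba4b2c: {0f06194, 2daa04f, 3ca8f03, 7ea7ae5, 7ff9c54, dba4b2c}.
Reachable from 2daa04f: {2daa04f, 3ca8f03}.
Only in dba4b2c's history (ahead): {0f06194, 7ea7ae5, 7ff9c54, dba4b2c} — 4.
Only in 2daa04f's history (behind): {} — 0.

4 ahead, 0 behind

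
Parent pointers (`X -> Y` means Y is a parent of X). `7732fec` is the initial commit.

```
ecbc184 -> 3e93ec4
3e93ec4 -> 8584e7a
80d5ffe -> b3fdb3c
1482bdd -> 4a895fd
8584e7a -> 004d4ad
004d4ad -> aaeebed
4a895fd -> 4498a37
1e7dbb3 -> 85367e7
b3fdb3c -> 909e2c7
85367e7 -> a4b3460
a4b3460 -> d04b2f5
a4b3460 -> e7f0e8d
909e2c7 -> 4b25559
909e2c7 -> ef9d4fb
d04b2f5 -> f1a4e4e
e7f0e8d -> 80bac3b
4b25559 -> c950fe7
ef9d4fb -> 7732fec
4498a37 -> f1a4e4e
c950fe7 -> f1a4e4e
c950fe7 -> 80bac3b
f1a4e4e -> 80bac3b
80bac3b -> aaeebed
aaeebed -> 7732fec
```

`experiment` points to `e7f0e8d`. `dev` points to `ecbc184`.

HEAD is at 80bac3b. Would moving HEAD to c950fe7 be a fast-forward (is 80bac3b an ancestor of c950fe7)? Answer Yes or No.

A fast-forward from 80bac3b to c950fe7 is possible iff 80bac3b is an ancestor of c950fe7.
Ancestors of c950fe7: {7732fec, 80bac3b, aaeebed, c950fe7, f1a4e4e}.
80bac3b is among them, so fast-forward is possible.

Yes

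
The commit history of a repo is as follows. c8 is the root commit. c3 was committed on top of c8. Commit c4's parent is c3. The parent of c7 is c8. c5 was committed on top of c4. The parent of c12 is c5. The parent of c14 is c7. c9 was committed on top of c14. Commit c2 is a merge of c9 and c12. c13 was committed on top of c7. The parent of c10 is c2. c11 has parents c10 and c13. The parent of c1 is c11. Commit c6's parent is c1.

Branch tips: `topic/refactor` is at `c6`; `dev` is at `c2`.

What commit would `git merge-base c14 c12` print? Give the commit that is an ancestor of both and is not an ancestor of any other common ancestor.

c8

Ancestors of c14: {c14, c7, c8}.
Ancestors of c12: {c12, c3, c4, c5, c8}.
Common ancestors: {c8}.
The only common ancestor is c8, so it is the merge base.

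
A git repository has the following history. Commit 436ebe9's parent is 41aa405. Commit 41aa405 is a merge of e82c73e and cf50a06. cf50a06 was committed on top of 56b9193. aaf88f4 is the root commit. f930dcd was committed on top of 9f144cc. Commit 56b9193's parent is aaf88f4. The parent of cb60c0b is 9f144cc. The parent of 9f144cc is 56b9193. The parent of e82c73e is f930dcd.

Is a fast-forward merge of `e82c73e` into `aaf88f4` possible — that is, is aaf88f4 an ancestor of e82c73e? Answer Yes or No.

Yes

A fast-forward from aaf88f4 to e82c73e is possible iff aaf88f4 is an ancestor of e82c73e.
Ancestors of e82c73e: {56b9193, 9f144cc, aaf88f4, e82c73e, f930dcd}.
aaf88f4 is among them, so fast-forward is possible.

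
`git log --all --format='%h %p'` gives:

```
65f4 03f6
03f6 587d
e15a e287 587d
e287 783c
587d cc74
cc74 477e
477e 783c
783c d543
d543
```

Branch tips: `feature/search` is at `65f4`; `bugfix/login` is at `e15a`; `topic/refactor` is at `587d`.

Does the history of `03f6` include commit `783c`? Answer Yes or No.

Yes

Ancestors of 03f6 (commits reachable by following parents): {03f6, 477e, 587d, 783c, cc74, d543}.
783c is in that set, so it is an ancestor of 03f6.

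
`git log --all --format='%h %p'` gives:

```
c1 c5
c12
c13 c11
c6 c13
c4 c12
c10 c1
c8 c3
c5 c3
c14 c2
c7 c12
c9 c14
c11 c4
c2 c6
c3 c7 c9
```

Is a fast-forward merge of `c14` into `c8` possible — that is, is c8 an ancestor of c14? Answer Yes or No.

No

A fast-forward from c8 to c14 is possible iff c8 is an ancestor of c14.
Ancestors of c14: {c11, c12, c13, c14, c2, c4, c6}.
c8 is not among them, so fast-forward is not possible.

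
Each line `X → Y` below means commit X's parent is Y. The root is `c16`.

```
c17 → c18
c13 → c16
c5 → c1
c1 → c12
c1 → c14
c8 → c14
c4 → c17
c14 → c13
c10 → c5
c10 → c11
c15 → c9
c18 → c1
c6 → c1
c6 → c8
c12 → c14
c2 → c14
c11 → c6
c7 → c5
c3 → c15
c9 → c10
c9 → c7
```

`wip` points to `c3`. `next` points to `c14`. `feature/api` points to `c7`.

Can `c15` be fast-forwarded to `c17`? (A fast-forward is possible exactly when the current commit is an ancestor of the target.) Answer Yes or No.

No

A fast-forward from c15 to c17 is possible iff c15 is an ancestor of c17.
Ancestors of c17: {c1, c12, c13, c14, c16, c17, c18}.
c15 is not among them, so fast-forward is not possible.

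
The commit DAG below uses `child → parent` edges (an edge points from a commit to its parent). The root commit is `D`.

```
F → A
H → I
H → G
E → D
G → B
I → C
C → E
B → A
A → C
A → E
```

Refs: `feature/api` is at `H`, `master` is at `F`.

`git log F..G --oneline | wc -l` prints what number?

2

Reachable from G: {A, B, C, D, E, G}.
Reachable from F: {A, C, D, E, F}.
In G's history but not F's: {B, G} — 2 commits.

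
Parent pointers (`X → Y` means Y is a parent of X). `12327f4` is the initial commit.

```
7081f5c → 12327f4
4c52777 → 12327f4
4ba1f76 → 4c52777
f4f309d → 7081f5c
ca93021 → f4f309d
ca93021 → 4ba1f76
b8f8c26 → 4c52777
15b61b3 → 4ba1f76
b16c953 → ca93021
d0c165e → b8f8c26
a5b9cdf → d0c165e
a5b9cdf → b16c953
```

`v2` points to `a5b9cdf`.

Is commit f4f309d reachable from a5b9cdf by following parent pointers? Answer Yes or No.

Ancestors of a5b9cdf (commits reachable by following parents): {12327f4, 4ba1f76, 4c52777, 7081f5c, a5b9cdf, b16c953, b8f8c26, ca93021, d0c165e, f4f309d}.
f4f309d is in that set, so it is an ancestor of a5b9cdf.

Yes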